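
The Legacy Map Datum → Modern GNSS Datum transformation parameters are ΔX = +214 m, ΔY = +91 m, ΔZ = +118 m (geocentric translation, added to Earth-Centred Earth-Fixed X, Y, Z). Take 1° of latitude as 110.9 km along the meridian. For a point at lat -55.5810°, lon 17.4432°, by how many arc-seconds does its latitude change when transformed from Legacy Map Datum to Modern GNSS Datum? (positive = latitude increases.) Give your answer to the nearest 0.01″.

sin φ = -0.824926, cos φ = 0.565241, sin λ = 0.299760, cos λ = 0.954015.
North component: ΔN = −sin φ cos λ·ΔX − sin φ sin λ·ΔY + cos φ·ΔZ = −(-0.824926)(0.954015)(214) − (-0.824926)(0.299760)(91) + (0.565241)(118) = 257.62 m.
1° of latitude spans 110900 m, so Δφ = 257.62 / 110900 × 3600 = 8.363″.

Δφ = 8.36″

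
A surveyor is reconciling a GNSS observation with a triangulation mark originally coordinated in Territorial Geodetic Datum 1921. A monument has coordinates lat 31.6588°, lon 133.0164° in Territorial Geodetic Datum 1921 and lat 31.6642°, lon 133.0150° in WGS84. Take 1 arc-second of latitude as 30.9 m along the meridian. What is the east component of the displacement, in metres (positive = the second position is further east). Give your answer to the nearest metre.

ΔE = -133 m

Δφ = 31.6642° − 31.6588° = +0.0054°; Δλ = 133.0150° − 133.0164° = -0.0014°.
1° of latitude = 3600 × 30.90 = 111240 m.
ΔN = Δφ × 111240 = 600.7 m; ΔE = Δλ × 111240 × cos(31.6588°) = -0.0014 × 111240 × 0.851189 = -132.6 m.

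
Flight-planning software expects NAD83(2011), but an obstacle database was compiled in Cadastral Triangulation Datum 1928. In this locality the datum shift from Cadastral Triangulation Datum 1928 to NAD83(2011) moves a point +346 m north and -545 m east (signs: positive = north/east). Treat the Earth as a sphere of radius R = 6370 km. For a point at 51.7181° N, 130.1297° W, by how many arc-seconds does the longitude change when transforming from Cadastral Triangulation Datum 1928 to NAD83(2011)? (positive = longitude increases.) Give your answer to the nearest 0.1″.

Δλ = -28.5″

At latitude 51.7181°, cos φ = 0.619531.
One radian of longitude at latitude φ spans R cos φ, so Δλ = ΔE / (R cos φ) = -545.0 / (6370000 × 0.619531) = -1.3810e-04 rad = -28.485″.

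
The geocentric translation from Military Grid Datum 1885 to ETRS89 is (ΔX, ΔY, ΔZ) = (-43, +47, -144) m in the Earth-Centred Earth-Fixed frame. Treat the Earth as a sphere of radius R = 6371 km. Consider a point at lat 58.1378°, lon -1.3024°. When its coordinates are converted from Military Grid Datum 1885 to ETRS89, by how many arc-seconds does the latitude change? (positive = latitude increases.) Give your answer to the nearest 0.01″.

sin φ = 0.849320, cos φ = 0.527878, sin λ = -0.022729, cos λ = 0.999742.
North component: ΔN = −sin φ cos λ·ΔX − sin φ sin λ·ΔY + cos φ·ΔZ = −(0.849320)(0.999742)(-43) − (0.849320)(-0.022729)(47) + (0.527878)(-144) = -38.60 m.
1° of latitude spans πR/180 = 111195 m, so Δφ = -38.60 / 111195 × 3600 = -1.250″.

Δφ = -1.25″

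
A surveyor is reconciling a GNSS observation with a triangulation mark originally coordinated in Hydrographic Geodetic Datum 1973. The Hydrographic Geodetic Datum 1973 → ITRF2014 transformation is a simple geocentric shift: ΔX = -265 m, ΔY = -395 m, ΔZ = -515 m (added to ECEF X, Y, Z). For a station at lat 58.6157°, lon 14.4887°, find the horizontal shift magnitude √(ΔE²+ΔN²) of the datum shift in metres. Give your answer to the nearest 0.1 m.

At φ = 58.6157°, λ = 14.4887°: sin φ = 0.853694, cos φ = 0.520776, sin λ = 0.250189, cos λ = 0.968197.
ΔE = −sin λ·ΔX + cos λ·ΔY = −(0.250189)·(-265) + (0.968197)·(-395) = -316.14 m.
ΔN = −sin φ cos λ·ΔX − sin φ sin λ·ΔY + cos φ·ΔZ = −(0.853694)(0.968197)(-265) − (0.853694)(0.250189)(-395) + (0.520776)(-515) = 35.20 m.
Horizontal magnitude = √(ΔE² + ΔN²) = √((-316.14)² + 35.20²) = 318.09 m.

318.1 m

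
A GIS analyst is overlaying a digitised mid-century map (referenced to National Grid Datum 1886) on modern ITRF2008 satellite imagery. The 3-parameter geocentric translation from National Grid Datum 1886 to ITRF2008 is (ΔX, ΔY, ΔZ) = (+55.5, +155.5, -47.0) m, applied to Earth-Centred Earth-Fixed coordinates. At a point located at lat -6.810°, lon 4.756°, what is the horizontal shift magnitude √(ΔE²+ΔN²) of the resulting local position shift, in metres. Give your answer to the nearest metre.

The local east axis at (φ, λ) is (−sin λ, cos λ, 0), so ΔE = −sin(4.756°)·55.5 + cos(4.756°)·155.5 = 150.36 m.
The local north axis is (−sin φ cos λ, −sin φ sin λ, cos φ), giving ΔN = 6.558 + 1.529 − 46.668 = -38.58 m.
Horizontal magnitude = √(ΔE² + ΔN²) = √(150.36² + (-38.58)²) = 155.23 m.

155 m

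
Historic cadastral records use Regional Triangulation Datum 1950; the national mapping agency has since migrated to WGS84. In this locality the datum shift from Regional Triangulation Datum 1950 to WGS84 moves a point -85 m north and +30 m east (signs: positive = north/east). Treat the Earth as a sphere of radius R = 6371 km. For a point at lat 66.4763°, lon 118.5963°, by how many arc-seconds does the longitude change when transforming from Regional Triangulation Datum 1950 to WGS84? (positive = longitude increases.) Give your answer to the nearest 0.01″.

At latitude 66.4763°, cos φ = 0.399128.
One radian of longitude at latitude φ spans R cos φ, so Δλ = ΔE / (R cos φ) = 30.0 / (6371000 × 0.399128) = 1.1798e-05 rad = 2.433″.

Δλ = 2.43″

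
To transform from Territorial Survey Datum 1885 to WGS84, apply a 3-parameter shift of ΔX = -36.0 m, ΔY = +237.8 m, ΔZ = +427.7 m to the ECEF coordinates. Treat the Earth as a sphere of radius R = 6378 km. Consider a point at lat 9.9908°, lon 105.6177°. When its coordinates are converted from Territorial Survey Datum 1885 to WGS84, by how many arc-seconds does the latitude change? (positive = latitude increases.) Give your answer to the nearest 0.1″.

sin φ = 0.173490, cos φ = 0.984836, sin λ = 0.963079, cos λ = -0.269217.
North component: ΔN = −sin φ cos λ·ΔX − sin φ sin λ·ΔY + cos φ·ΔZ = −(0.173490)(-0.269217)(-36.0) − (0.173490)(0.963079)(237.8) + (0.984836)(427.7) = 379.80 m.
1° of latitude spans πR/180 = 111317 m, so Δφ = 379.80 / 111317 × 3600 = 12.283″.

Δφ = 12.3″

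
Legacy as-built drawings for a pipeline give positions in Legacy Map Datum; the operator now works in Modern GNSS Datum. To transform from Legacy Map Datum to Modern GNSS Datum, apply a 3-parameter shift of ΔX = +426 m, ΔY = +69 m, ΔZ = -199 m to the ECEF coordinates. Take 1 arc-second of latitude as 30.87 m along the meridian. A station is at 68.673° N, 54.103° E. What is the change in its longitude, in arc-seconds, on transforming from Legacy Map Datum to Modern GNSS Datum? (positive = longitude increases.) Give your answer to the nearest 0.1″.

sin φ = 0.931520, cos φ = 0.363690, sin λ = 0.810072, cos λ = 0.586330.
East component: ΔE = −sin λ·ΔX + cos λ·ΔY = −(0.810072)(426) + (0.586330)(69) = -304.63 m.
1° of latitude spans 3600 × 30.87 = 111132 m; at latitude φ, 1° of longitude spans that × cos φ = 40417.6 m, so Δλ = -304.63 / 40417.6 × 3600 = -27.134″.

Δλ = -27.1″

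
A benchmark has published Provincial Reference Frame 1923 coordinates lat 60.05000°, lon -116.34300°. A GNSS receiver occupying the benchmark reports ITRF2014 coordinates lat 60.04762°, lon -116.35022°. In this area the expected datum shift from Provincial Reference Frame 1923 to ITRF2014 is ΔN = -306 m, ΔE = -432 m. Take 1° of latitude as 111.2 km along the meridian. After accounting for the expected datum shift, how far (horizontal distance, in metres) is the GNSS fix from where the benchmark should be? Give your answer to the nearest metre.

Observed coordinate differences: Δφ = -0.00238°, Δλ = -0.00722°.
Converting to metres (1° lat = 111200 m, cos φ = 0.499244): observed ΔN = -264.7 m, observed ΔE = -400.8 m.
Subtracting the expected shift leaves a residual of -264.7 − (-306) = 41.3 m north and -400.8 − (-432) = 31.2 m east.
Residual distance = √(41.3² + 31.2²) = 51.8 m.

52 m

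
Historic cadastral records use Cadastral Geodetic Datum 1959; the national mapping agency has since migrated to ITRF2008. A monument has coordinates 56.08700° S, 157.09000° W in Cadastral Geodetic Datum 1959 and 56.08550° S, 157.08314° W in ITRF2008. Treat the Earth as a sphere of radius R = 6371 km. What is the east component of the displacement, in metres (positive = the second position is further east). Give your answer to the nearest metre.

ΔE = 426 m

Δφ = -56.08550° − -56.08700° = +0.00150°; Δλ = -157.08314° − -157.09000° = +0.00686°.
1° along a meridian = πR/180 = 111195 m.
ΔN = Δφ × 111195 = 166.8 m; ΔE = Δλ × 111195 × cos(-56.08700°) = +0.00686 × 111195 × 0.557933 = 425.6 m.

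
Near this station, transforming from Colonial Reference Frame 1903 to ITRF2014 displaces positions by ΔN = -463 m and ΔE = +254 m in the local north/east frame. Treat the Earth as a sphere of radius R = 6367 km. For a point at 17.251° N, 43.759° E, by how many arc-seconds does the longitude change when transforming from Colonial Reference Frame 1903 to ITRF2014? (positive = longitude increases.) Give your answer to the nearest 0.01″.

Δλ = 8.62″

At latitude 17.251°, cos φ = 0.955015.
One radian of longitude at latitude φ spans R cos φ, so Δλ = ΔE / (R cos φ) = 254.0 / (6367000 × 0.955015) = 4.1772e-05 rad = 8.616″.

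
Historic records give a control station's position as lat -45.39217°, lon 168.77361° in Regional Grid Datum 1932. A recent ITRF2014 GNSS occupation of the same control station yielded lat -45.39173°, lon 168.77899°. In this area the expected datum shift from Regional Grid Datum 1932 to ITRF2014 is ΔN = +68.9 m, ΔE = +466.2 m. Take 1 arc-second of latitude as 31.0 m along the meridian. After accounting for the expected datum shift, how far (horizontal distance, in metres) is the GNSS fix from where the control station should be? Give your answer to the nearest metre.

49 m

Observed coordinate differences: Δφ = +0.00044°, Δλ = +0.00538°.
Converting to metres (1° lat = 111600 m, cos φ = 0.702250): observed ΔN = 49.1 m, observed ΔE = 421.6 m.
Subtracting the expected shift leaves a residual of 49.1 − (68.9) = -19.8 m north and 421.6 − (466.2) = -44.6 m east.
Residual distance = √((-19.8)² + (-44.6)²) = 48.8 m.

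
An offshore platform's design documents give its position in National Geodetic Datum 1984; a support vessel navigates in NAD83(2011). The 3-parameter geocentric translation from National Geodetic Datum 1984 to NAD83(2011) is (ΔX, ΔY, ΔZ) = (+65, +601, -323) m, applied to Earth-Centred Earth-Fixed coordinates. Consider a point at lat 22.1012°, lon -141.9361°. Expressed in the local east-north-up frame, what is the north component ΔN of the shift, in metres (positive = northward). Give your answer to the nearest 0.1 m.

ΔN = -140.6 m

The local north axis is (−sin φ cos λ, −sin φ sin λ, cos φ), giving ΔN = 19.255 + 139.414 − 299.266 = -140.60 m.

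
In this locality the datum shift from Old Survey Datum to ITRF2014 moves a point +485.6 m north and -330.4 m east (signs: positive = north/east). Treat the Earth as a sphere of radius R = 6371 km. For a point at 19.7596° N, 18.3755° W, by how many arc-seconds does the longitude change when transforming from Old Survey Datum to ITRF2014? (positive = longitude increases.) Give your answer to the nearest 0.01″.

Δλ = -11.37″

At latitude 19.7596°, cos φ = 0.941119.
One radian of longitude at latitude φ spans R cos φ, so Δλ = ΔE / (R cos φ) = -330.4 / (6371000 × 0.941119) = -5.5105e-05 rad = -11.366″.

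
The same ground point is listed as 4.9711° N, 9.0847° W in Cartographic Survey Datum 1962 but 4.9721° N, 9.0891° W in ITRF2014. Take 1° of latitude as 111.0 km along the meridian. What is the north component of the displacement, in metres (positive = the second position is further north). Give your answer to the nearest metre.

Δφ = 4.9721° − 4.9711° = +0.0010°; Δλ = -9.0891° − -9.0847° = -0.0044°.
ΔN = Δφ × 111000 = 111.0 m; ΔE = Δλ × 111000 × cos(4.9711°) = -0.0044 × 111000 × 0.996239 = -486.6 m.

ΔN = 111 m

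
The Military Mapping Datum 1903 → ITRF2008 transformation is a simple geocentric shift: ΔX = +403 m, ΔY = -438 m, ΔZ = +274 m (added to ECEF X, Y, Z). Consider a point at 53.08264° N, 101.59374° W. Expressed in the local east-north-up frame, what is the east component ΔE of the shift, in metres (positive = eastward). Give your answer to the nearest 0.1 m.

At φ = 53.08264°, λ = -101.59374°: sin φ = 0.799503, cos φ = 0.600662, sin λ = -0.979597, cos λ = -0.200971.
ΔE = −sin λ·ΔX + cos λ·ΔY = −(-0.979597)·(403) + (-0.200971)·(-438) = 482.80 m.

ΔE = 482.8 m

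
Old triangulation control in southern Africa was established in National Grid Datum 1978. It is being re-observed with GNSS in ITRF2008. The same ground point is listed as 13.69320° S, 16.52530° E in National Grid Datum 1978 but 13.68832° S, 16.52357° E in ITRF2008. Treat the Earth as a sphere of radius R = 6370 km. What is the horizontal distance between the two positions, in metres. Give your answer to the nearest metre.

Δφ = -13.68832° − -13.69320° = +0.00488°; Δλ = 16.52357° − 16.52530° = -0.00173°.
1° along a meridian = πR/180 = 111177 m.
ΔN = Δφ × 111177 = 542.5 m; ΔE = Δλ × 111177 × cos(-13.69320°) = -0.00173 × 111177 × 0.971577 = -186.9 m.
Distance = √(ΔE² + ΔN²) = √((-186.9)² + 542.5²) = 573.8 m.

574 m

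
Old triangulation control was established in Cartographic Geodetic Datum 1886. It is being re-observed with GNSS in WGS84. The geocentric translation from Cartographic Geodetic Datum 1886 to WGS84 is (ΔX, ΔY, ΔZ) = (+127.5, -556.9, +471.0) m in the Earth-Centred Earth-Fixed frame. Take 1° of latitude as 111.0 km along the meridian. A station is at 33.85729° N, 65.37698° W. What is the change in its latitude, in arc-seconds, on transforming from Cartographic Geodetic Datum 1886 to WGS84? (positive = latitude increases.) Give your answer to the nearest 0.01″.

Δφ = 2.58″

sin φ = 0.557126, cos φ = 0.830428, sin λ = -0.909069, cos λ = 0.416646.
North component: ΔN = −sin φ cos λ·ΔX − sin φ sin λ·ΔY + cos φ·ΔZ = −(0.557126)(0.416646)(127.5) − (0.557126)(-0.909069)(-556.9) + (0.830428)(471.0) = 79.48 m.
1° of latitude spans 111000 m, so Δφ = 79.48 / 111000 × 3600 = 2.578″.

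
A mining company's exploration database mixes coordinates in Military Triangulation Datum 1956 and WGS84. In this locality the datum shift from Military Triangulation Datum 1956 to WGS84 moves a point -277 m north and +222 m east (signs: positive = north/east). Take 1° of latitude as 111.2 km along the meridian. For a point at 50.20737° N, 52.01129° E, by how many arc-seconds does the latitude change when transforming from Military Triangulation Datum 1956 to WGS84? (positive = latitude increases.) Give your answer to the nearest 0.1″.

1° of latitude = 111.2 km, so Δφ = -277.0 / 111200 = -0.0024910° = -8.968″.

Δφ = -9.0″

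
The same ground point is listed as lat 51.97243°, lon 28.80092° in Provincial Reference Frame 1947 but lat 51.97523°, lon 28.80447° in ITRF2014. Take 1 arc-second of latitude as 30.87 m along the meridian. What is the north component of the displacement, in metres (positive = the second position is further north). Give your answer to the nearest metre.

Δφ = 51.97523° − 51.97243° = +0.00280°; Δλ = 28.80447° − 28.80092° = +0.00355°.
1° of latitude = 3600 × 30.87 = 111132 m.
ΔN = Δφ × 111132 = 311.2 m; ΔE = Δλ × 111132 × cos(51.97243°) = +0.00355 × 111132 × 0.616041 = 243.0 m.

ΔN = 311 m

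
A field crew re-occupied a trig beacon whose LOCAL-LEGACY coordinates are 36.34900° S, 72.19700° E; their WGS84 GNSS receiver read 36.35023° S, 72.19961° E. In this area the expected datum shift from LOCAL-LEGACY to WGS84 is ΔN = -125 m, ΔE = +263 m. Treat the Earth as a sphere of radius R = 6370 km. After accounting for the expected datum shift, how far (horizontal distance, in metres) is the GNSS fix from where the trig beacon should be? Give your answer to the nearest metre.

32 m

Observed coordinate differences: Δφ = -0.00123°, Δλ = +0.00261°.
Converting to metres (1° lat = 111177 m, cos φ = 0.805422): observed ΔN = -136.7 m, observed ΔE = 233.7 m.
Subtracting the expected shift leaves a residual of -136.7 − (-125) = -11.7 m north and 233.7 − (263) = -29.3 m east.
Residual distance = √((-11.7)² + (-29.3)²) = 31.6 m.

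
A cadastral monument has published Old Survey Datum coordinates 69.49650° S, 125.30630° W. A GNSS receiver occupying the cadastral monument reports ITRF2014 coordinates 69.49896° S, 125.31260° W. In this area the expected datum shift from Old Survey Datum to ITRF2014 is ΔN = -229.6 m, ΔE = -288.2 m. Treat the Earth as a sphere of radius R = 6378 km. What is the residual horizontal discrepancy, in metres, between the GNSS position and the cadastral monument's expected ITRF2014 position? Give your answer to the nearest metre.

61 m

Observed coordinate differences: Δφ = -0.00246°, Δλ = -0.00630°.
Converting to metres (1° lat = 111317 m, cos φ = 0.350265): observed ΔN = -273.8 m, observed ΔE = -245.6 m.
Subtracting the expected shift leaves a residual of -273.8 − (-229.6) = -44.2 m north and -245.6 − (-288.2) = 42.6 m east.
Residual distance = √((-44.2)² + 42.6²) = 61.4 m.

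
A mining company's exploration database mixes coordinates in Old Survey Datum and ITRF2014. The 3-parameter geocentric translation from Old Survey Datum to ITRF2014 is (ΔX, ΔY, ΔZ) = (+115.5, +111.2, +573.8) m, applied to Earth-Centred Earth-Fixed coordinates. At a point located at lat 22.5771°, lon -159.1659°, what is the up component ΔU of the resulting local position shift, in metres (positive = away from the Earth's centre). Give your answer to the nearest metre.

ΔU = 84 m

At φ = 22.5771°, λ = -159.1659°: sin φ = 0.383926, cos φ = 0.923364, sin λ = -0.355663, cos λ = -0.934614.
ΔU = cos φ cos λ·ΔX + cos φ sin λ·ΔY + sin φ·ΔZ = (0.923364)(-0.934614)(115.5) + (0.923364)(-0.355663)(111.2) + (0.383926)(573.8) = 84.10 m.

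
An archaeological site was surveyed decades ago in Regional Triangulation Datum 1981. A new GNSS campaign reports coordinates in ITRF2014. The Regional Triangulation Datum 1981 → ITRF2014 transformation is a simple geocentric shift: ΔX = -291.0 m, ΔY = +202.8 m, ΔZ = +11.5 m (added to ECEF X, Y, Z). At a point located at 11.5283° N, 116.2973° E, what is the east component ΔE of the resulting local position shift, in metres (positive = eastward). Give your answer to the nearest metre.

ΔE = 171 m

At φ = 11.5283°, λ = 116.2973°: sin φ = 0.199852, cos φ = 0.979826, sin λ = 0.896507, cos λ = -0.443029.
ΔE = −sin λ·ΔX + cos λ·ΔY = −(0.896507)·(-291.0) + (-0.443029)·(202.8) = 171.04 m.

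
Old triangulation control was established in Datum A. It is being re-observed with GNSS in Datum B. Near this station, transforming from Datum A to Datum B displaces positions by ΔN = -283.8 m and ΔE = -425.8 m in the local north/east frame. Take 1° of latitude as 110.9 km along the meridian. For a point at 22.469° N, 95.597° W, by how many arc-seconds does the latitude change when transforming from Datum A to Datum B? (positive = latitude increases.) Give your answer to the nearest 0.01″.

Δφ = -9.21″

1° of latitude = 110.9 km, so Δφ = -283.8 / 110900 = -0.0025591° = -9.213″.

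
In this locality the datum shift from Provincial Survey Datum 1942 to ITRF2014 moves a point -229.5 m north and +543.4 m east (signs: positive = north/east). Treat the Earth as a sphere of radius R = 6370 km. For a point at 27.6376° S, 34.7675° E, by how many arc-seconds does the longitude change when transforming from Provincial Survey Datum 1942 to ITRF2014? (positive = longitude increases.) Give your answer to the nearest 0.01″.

Δλ = 19.86″

At latitude -27.6376°, cos φ = 0.885899.
One radian of longitude at latitude φ spans R cos φ, so Δλ = ΔE / (R cos φ) = 543.4 / (6370000 × 0.885899) = 9.6293e-05 rad = 19.862″.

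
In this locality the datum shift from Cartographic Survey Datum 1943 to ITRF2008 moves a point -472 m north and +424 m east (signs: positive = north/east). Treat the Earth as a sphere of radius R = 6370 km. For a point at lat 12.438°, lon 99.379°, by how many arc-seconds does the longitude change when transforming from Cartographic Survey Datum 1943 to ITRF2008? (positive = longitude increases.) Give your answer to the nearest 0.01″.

At latitude 12.438°, cos φ = 0.976530.
One radian of longitude at latitude φ spans R cos φ, so Δλ = ΔE / (R cos φ) = 424.0 / (6370000 × 0.976530) = 6.8162e-05 rad = 14.059″.

Δλ = 14.06″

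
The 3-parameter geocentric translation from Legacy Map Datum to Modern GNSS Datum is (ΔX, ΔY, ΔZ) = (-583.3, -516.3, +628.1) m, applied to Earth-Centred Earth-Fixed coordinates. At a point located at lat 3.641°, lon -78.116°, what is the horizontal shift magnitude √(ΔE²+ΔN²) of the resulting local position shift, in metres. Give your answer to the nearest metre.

906 m

The local east axis at (φ, λ) is (−sin λ, cos λ, 0), so ΔE = −sin(-78.116°)·(-583.3) + cos(-78.116°)·(-516.3) = -677.12 m.
The local north axis is (−sin φ cos λ, −sin φ sin λ, cos φ), giving ΔN = 7.628 − 32.085 + 626.832 = 602.38 m.
Horizontal magnitude = √(ΔE² + ΔN²) = √((-677.12)² + 602.38²) = 906.28 m.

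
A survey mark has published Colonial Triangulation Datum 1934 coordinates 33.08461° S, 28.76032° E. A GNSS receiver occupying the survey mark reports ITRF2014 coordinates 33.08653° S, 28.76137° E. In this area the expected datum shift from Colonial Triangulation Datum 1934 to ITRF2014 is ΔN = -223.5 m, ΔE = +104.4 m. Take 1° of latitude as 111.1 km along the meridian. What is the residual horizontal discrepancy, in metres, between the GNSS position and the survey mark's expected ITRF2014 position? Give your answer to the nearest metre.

Observed coordinate differences: Δφ = -0.00192°, Δλ = +0.00105°.
Converting to metres (1° lat = 111100 m, cos φ = 0.837865): observed ΔN = -213.3 m, observed ΔE = 97.7 m.
Subtracting the expected shift leaves a residual of -213.3 − (-223.5) = 10.2 m north and 97.7 − (104.4) = -6.7 m east.
Residual distance = √(10.2² + (-6.7)²) = 12.2 m.

12 m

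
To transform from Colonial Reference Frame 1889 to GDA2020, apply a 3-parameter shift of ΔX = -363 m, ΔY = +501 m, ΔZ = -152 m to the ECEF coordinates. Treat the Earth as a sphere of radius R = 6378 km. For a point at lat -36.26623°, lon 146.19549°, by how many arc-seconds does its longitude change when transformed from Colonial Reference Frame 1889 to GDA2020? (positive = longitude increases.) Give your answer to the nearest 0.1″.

Δλ = -8.6″

sin φ = -0.591538, cos φ = 0.806277, sin λ = 0.556361, cos λ = -0.830941.
East component: ΔE = −sin λ·ΔX + cos λ·ΔY = −(0.556361)(-363) + (-0.830941)(501) = -214.34 m.
1° of latitude spans πR/180 = 111317 m; at latitude φ, 1° of longitude spans that × cos φ = 89752.4 m, so Δλ = -214.34 / 89752.4 × 3600 = -8.597″.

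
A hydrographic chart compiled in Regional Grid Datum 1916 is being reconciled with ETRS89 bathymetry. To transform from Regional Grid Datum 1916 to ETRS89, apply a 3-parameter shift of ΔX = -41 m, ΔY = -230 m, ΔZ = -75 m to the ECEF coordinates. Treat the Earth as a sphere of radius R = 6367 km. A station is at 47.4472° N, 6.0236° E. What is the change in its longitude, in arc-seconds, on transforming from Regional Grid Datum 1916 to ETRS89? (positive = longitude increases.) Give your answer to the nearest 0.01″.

Δλ = -10.75″

sin φ = 0.736654, cos φ = 0.676269, sin λ = 0.104938, cos λ = 0.994479.
East component: ΔE = −sin λ·ΔX + cos λ·ΔY = −(0.104938)(-41) + (0.994479)(-230) = -224.43 m.
1° of latitude spans πR/180 = 111125 m; at latitude φ, 1° of longitude spans that × cos φ = 75150.5 m, so Δλ = -224.43 / 75150.5 × 3600 = -10.751″.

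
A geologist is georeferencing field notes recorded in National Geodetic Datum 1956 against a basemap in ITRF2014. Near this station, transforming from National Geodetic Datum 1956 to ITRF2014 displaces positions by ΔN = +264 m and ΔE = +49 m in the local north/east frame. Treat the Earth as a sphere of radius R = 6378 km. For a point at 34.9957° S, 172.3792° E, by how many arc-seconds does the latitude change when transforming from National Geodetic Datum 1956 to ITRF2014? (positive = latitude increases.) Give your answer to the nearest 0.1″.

On a sphere of radius R, 1 rad of latitude = R, so Δφ = ΔN / R = 264.0 / 6378000 = 4.1392e-05 rad = 8.538″.

Δφ = 8.5″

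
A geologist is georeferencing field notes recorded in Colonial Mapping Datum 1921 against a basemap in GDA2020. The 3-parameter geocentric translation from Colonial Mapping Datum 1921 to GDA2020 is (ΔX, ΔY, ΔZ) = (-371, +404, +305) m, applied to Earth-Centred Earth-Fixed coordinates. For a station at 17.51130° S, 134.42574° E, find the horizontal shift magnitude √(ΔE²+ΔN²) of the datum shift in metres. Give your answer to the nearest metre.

At φ = -17.51130°, λ = 134.42574°: sin φ = -0.300894, cos φ = 0.953658, sin λ = 0.714158, cos λ = -0.699984.
ΔE = −sin λ·ΔX + cos λ·ΔY = −(0.714158)·(-371) + (-0.699984)·(404) = -17.84 m.
ΔN = −sin φ cos λ·ΔX − sin φ sin λ·ΔY + cos φ·ΔZ = −(-0.300894)(-0.699984)(-371) − (-0.300894)(0.714158)(404) + (0.953658)(305) = 455.82 m.
Horizontal magnitude = √(ΔE² + ΔN²) = √((-17.84)² + 455.82²) = 456.17 m.

456 m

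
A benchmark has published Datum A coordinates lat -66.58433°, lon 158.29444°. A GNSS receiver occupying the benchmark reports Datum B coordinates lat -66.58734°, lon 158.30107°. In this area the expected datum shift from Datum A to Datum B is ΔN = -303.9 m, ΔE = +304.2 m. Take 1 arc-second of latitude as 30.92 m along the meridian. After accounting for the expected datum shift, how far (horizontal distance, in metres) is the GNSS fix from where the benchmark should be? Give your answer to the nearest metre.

Observed coordinate differences: Δφ = -0.00301°, Δλ = +0.00663°.
Converting to metres (1° lat = 111312 m, cos φ = 0.397399): observed ΔN = -335.0 m, observed ΔE = 293.3 m.
Subtracting the expected shift leaves a residual of -335.0 − (-303.9) = -31.1 m north and 293.3 − (304.2) = -10.9 m east.
Residual distance = √((-31.1)² + (-10.9)²) = 33.0 m.

33 m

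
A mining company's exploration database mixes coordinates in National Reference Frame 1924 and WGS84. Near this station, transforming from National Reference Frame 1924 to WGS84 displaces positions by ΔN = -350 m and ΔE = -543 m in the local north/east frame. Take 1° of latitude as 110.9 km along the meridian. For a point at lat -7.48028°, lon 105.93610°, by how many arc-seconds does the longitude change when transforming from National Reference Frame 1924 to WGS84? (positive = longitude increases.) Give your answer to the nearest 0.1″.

At latitude -7.48028°, cos φ = 0.991490.
1° of longitude at this latitude = 110.9 × cos φ = 109.96 km, so Δλ = -543.0 / 109956.2 = -0.0049383° = -17.778″.

Δλ = -17.8″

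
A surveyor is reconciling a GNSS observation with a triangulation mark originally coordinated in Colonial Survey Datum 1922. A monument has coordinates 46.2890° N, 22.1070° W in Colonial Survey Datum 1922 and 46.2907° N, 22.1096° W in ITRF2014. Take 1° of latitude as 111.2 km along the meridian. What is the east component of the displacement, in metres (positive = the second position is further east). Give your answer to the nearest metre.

ΔE = -200 m

Δφ = 46.2907° − 46.2890° = +0.0017°; Δλ = -22.1096° − -22.1070° = -0.0026°.
ΔN = Δφ × 111200 = 189.0 m; ΔE = Δλ × 111200 × cos(46.2890°) = -0.0026 × 111200 × 0.691021 = -199.8 m.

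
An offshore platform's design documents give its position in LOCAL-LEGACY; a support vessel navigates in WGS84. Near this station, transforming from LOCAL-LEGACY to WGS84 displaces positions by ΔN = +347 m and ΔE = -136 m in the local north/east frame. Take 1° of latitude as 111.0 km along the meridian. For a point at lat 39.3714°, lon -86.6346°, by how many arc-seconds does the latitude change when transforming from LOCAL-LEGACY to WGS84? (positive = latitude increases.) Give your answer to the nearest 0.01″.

1° of latitude = 111.0 km, so Δφ = 347.0 / 111000 = 0.0031261° = 11.254″.

Δφ = 11.25″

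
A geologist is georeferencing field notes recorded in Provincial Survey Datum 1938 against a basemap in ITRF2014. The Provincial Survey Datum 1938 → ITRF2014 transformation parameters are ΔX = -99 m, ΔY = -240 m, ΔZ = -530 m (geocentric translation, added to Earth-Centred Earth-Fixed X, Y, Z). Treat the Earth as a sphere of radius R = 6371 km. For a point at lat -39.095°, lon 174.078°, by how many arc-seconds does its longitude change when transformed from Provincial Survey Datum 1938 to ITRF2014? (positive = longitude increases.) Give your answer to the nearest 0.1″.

sin φ = -0.630608, cos φ = 0.776101, sin λ = 0.103174, cos λ = -0.994663.
East component: ΔE = −sin λ·ΔX + cos λ·ΔY = −(0.103174)(-99) + (-0.994663)(-240) = 248.93 m.
1° of latitude spans πR/180 = 111195 m; at latitude φ, 1° of longitude spans that × cos φ = 86298.5 m, so Δλ = 248.93 / 86298.5 × 3600 = 10.384″.

Δλ = 10.4″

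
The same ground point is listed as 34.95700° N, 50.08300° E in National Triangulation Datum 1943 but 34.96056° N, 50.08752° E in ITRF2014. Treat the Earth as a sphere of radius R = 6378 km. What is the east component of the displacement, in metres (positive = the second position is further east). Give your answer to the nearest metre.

Δφ = 34.96056° − 34.95700° = +0.00356°; Δλ = 50.08752° − 50.08300° = +0.00452°.
1° along a meridian = πR/180 = 111317 m.
ΔN = Δφ × 111317 = 396.3 m; ΔE = Δλ × 111317 × cos(34.95700°) = +0.00452 × 111317 × 0.819582 = 412.4 m.

ΔE = 412 m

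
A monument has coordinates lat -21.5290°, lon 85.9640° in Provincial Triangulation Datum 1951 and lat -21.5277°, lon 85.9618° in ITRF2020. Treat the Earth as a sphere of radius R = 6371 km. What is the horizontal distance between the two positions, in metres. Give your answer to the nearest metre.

Δφ = -21.5277° − -21.5290° = +0.0013°; Δλ = 85.9618° − 85.9640° = -0.0022°.
1° along a meridian = πR/180 = 111195 m.
ΔN = Δφ × 111195 = 144.6 m; ΔE = Δλ × 111195 × cos(-21.5290°) = -0.0022 × 111195 × 0.930232 = -227.6 m.
Distance = √(ΔE² + ΔN²) = √((-227.6)² + 144.6²) = 269.6 m.

270 m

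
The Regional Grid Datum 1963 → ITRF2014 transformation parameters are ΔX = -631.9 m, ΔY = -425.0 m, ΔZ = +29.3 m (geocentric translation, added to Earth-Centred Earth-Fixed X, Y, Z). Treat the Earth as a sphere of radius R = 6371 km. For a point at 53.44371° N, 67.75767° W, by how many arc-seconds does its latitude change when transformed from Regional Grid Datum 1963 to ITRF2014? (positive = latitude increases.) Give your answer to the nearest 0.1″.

Δφ = -3.4″

sin φ = 0.803272, cos φ = 0.595612, sin λ = -0.925591, cos λ = 0.378525.
North component: ΔN = −sin φ cos λ·ΔX − sin φ sin λ·ΔY + cos φ·ΔZ = −(0.803272)(0.378525)(-631.9) − (0.803272)(-0.925591)(-425.0) + (0.595612)(29.3) = -106.40 m.
1° of latitude spans πR/180 = 111195 m, so Δφ = -106.40 / 111195 × 3600 = -3.445″.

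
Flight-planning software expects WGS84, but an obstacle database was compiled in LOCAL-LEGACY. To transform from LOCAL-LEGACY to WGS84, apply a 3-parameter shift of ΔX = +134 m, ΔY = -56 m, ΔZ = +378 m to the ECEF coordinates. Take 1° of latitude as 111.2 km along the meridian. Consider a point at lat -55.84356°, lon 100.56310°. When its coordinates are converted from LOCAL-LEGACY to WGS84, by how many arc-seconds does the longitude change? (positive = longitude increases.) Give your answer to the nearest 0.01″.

sin φ = -0.827508, cos φ = 0.561454, sin λ = 0.983054, cos λ = -0.183318.
East component: ΔE = −sin λ·ΔX + cos λ·ΔY = −(0.983054)(134) + (-0.183318)(-56) = -121.46 m.
1° of latitude spans 111200 m; at latitude φ, 1° of longitude spans that × cos φ = 62433.7 m, so Δλ = -121.46 / 62433.7 × 3600 = -7.004″.

Δλ = -7.00″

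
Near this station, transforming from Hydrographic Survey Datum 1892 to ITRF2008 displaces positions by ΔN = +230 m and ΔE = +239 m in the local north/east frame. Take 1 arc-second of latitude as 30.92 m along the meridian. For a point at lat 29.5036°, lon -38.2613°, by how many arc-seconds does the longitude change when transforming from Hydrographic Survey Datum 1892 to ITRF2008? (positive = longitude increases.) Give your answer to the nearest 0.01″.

Δλ = 8.88″

At latitude 29.5036°, cos φ = 0.870325.
1″ of longitude at this latitude = 30.92 × cos φ = 26.9104 m, so Δλ = 239.0 / 26.9104 = 8.881″.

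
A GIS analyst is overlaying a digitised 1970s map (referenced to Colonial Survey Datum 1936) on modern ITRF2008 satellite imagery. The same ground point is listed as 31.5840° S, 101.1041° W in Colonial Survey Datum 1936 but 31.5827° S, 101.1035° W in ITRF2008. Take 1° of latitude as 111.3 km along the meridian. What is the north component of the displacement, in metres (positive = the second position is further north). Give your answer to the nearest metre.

ΔN = 145 m

Δφ = -31.5827° − -31.5840° = +0.0013°; Δλ = -101.1035° − -101.1041° = +0.0006°.
ΔN = Δφ × 111300 = 144.7 m; ΔE = Δλ × 111300 × cos(-31.5840°) = +0.0006 × 111300 × 0.851873 = 56.9 m.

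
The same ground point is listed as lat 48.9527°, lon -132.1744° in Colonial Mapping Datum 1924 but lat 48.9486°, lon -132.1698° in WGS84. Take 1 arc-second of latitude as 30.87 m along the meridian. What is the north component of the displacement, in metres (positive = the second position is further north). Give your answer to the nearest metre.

Δφ = 48.9486° − 48.9527° = -0.0041°; Δλ = -132.1698° − -132.1744° = +0.0046°.
1° of latitude = 3600 × 30.87 = 111132 m.
ΔN = Δφ × 111132 = -455.6 m; ΔE = Δλ × 111132 × cos(48.9527°) = +0.0046 × 111132 × 0.656682 = 335.7 m.

ΔN = -456 m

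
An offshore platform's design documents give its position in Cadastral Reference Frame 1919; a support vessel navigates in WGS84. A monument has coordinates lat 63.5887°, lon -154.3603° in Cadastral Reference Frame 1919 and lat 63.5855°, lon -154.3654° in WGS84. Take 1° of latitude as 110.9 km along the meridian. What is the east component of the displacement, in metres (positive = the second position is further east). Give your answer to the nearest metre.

Δφ = 63.5855° − 63.5887° = -0.0032°; Δλ = -154.3654° − -154.3603° = -0.0051°.
ΔN = Δφ × 110900 = -354.9 m; ΔE = Δλ × 110900 × cos(63.5887°) = -0.0051 × 110900 × 0.444812 = -251.6 m.

ΔE = -252 m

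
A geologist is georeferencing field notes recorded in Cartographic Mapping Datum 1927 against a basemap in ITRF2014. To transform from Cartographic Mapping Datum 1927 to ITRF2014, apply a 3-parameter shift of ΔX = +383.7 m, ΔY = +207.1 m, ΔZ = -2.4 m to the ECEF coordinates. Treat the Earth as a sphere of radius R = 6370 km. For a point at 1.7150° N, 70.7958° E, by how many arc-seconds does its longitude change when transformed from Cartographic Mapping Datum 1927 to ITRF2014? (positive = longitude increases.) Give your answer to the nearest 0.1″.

sin φ = 0.029928, cos φ = 0.999552, sin λ = 0.944352, cos λ = 0.328936.
East component: ΔE = −sin λ·ΔX + cos λ·ΔY = −(0.944352)(383.7) + (0.328936)(207.1) = -294.23 m.
1° of latitude spans πR/180 = 111177 m; at latitude φ, 1° of longitude spans that × cos φ = 111127.7 m, so Δλ = -294.23 / 111127.7 × 3600 = -9.531″.

Δλ = -9.5″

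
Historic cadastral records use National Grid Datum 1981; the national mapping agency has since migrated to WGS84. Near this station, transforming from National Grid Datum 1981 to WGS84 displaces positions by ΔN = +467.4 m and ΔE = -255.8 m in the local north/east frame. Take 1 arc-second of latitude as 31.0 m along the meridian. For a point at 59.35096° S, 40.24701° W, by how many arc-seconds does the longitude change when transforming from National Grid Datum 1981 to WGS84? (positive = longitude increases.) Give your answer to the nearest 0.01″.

At latitude -59.35096°, cos φ = 0.509778.
1″ of longitude at this latitude = 31.00 × cos φ = 15.8031 m, so Δλ = -255.8 / 15.8031 = -16.187″.

Δλ = -16.19″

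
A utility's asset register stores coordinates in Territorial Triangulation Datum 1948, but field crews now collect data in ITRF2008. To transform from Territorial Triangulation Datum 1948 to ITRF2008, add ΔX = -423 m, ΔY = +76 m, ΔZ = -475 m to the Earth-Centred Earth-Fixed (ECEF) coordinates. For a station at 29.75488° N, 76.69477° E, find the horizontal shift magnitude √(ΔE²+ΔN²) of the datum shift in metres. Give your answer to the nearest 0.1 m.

587.2 m

At φ = 29.75488°, λ = 76.69477°: sin φ = 0.496290, cos φ = 0.868157, sin λ = 0.973158, cos λ = 0.230139.
ΔE = −sin λ·ΔX + cos λ·ΔY = −(0.973158)·(-423) + (0.230139)·(76) = 429.14 m.
ΔN = −sin φ cos λ·ΔX − sin φ sin λ·ΔY + cos φ·ΔZ = −(0.496290)(0.230139)(-423) − (0.496290)(0.973158)(76) + (0.868157)(-475) = -400.77 m.
Horizontal magnitude = √(ΔE² + ΔN²) = √(429.14² + (-400.77)²) = 587.17 m.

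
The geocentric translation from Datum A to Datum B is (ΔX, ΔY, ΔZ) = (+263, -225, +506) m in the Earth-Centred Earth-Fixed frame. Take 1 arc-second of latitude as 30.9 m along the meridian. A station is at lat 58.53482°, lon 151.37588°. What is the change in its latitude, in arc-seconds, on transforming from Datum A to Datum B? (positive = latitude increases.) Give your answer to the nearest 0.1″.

Δφ = 17.9″

sin φ = 0.852958, cos φ = 0.521980, sin λ = 0.479061, cos λ = -0.877781.
North component: ΔN = −sin φ cos λ·ΔX − sin φ sin λ·ΔY + cos φ·ΔZ = −(0.852958)(-0.877781)(263) − (0.852958)(0.479061)(-225) + (0.521980)(506) = 552.97 m.
1° of latitude spans 3600 × 30.90 = 111240 m, so Δφ = 552.97 / 111240 × 3600 = 17.896″.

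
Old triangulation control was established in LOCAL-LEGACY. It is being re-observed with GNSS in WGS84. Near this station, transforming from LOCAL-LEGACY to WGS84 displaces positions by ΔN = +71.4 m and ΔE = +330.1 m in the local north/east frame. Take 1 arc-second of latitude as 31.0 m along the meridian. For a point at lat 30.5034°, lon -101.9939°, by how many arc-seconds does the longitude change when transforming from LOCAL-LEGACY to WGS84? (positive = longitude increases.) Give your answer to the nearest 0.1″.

At latitude 30.5034°, cos φ = 0.861599.
1″ of longitude at this latitude = 31.00 × cos φ = 26.7096 m, so Δλ = 330.1 / 26.7096 = 12.359″.

Δλ = 12.4″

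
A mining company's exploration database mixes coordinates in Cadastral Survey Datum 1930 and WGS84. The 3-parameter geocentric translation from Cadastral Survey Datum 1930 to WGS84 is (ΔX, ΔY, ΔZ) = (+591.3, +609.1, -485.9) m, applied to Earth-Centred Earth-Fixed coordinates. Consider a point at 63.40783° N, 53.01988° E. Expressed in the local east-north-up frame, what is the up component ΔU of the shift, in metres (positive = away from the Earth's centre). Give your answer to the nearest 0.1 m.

ΔU = -57.5 m

At φ = 63.40783°, λ = 53.01988°: sin φ = 0.894215, cos φ = 0.447637, sin λ = 0.798844, cos λ = 0.601538.
ΔU = cos φ cos λ·ΔX + cos φ sin λ·ΔY + sin φ·ΔZ = (0.447637)(0.601538)(591.3) + (0.447637)(0.798844)(609.1) + (0.894215)(-485.9) = -57.47 m.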